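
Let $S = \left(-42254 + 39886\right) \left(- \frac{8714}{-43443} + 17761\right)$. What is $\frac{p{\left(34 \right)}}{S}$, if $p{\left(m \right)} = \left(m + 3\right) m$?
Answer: $- \frac{738531}{24691194784} \approx -2.9911 \cdot 10^{-5}$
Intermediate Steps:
$p{\left(m \right)} = m \left(3 + m\right)$ ($p{\left(m \right)} = \left(3 + m\right) m = m \left(3 + m\right)$)
$S = - \frac{1827148414016}{43443}$ ($S = - 2368 \left(\left(-8714\right) \left(- \frac{1}{43443}\right) + 17761\right) = - 2368 \left(\frac{8714}{43443} + 17761\right) = \left(-2368\right) \frac{771599837}{43443} = - \frac{1827148414016}{43443} \approx -4.2058 \cdot 10^{7}$)
$\frac{p{\left(34 \right)}}{S} = \frac{34 \left(3 + 34\right)}{- \frac{1827148414016}{43443}} = 34 \cdot 37 \left(- \frac{43443}{1827148414016}\right) = 1258 \left(- \frac{43443}{1827148414016}\right) = - \frac{738531}{24691194784}$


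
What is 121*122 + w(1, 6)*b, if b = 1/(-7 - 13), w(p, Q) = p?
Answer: 295239/20 ≈ 14762.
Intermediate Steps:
b = -1/20 (b = 1/(-20) = -1/20 ≈ -0.050000)
121*122 + w(1, 6)*b = 121*122 + 1*(-1/20) = 14762 - 1/20 = 295239/20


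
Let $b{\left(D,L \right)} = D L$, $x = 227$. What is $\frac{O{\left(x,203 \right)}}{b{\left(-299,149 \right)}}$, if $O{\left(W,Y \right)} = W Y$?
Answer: $- \frac{46081}{44551} \approx -1.0343$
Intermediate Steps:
$\frac{O{\left(x,203 \right)}}{b{\left(-299,149 \right)}} = \frac{227 \cdot 203}{\left(-299\right) 149} = \frac{46081}{-44551} = 46081 \left(- \frac{1}{44551}\right) = - \frac{46081}{44551}$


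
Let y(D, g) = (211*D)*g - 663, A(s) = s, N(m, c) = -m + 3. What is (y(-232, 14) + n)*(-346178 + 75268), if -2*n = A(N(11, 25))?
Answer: 185840738170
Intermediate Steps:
N(m, c) = 3 - m
n = 4 (n = -(3 - 1*11)/2 = -(3 - 11)/2 = -1/2*(-8) = 4)
y(D, g) = -663 + 211*D*g (y(D, g) = 211*D*g - 663 = -663 + 211*D*g)
(y(-232, 14) + n)*(-346178 + 75268) = ((-663 + 211*(-232)*14) + 4)*(-346178 + 75268) = ((-663 - 685328) + 4)*(-270910) = (-685991 + 4)*(-270910) = -685987*(-270910) = 185840738170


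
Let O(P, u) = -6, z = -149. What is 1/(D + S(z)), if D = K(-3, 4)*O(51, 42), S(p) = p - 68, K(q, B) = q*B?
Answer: -1/145 ≈ -0.0068966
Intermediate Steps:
K(q, B) = B*q
S(p) = -68 + p
D = 72 (D = (4*(-3))*(-6) = -12*(-6) = 72)
1/(D + S(z)) = 1/(72 + (-68 - 149)) = 1/(72 - 217) = 1/(-145) = -1/145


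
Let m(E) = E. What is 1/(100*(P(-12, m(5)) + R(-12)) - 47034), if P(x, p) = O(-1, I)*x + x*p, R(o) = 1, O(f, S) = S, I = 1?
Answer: -1/54134 ≈ -1.8473e-5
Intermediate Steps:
P(x, p) = x + p*x (P(x, p) = 1*x + x*p = x + p*x)
1/(100*(P(-12, m(5)) + R(-12)) - 47034) = 1/(100*(-12*(1 + 5) + 1) - 47034) = 1/(100*(-12*6 + 1) - 47034) = 1/(100*(-72 + 1) - 47034) = 1/(100*(-71) - 47034) = 1/(-7100 - 47034) = 1/(-54134) = -1/54134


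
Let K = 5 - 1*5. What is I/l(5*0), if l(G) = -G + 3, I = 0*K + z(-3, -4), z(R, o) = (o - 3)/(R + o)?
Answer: 1/3 ≈ 0.33333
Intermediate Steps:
z(R, o) = (-3 + o)/(R + o)
K = 0 (K = 5 - 5 = 0)
I = 1 (I = 0*0 + (-3 - 4)/(-3 - 4) = 0 - 7/(-7) = 0 - 1/7*(-7) = 0 + 1 = 1)
l(G) = 3 - G
I/l(5*0) = 1/(3 - 5*0) = 1/(3 - 1*0) = 1/(3 + 0) = 1/3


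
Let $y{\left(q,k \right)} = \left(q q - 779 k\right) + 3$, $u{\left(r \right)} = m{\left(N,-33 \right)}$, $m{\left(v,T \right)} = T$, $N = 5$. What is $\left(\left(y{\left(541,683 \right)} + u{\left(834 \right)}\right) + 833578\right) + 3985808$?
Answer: $4579980$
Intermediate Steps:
$u{\left(r \right)} = -33$
$y{\left(q,k \right)} = 3 + q^{2} - 779 k$ ($y{\left(q,k \right)} = \left(q^{2} - 779 k\right) + 3 = 3 + q^{2} - 779 k$)
$\left(\left(y{\left(541,683 \right)} + u{\left(834 \right)}\right) + 833578\right) + 3985808 = \left(\left(\left(3 + 541^{2} - 532057\right) - 33\right) + 833578\right) + 3985808 = \left(\left(\left(3 + 292681 - 532057\right) - 33\right) + 833578\right) + 3985808 = \left(\left(-239373 - 33\right) + 833578\right) + 3985808 = \left(-239406 + 833578\right) + 3985808 = 594172 + 3985808 = 4579980$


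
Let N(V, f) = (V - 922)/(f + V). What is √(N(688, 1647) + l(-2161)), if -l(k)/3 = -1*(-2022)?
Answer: 6*I*√918715090/2335 ≈ 77.885*I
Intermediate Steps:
N(V, f) = (-922 + V)/(V + f)
l(k) = -6066 (l(k) = -(-3)*(-2022) = -3*2022 = -6066)
√(N(688, 1647) + l(-2161)) = √((-922 + 688)/(688 + 1647) - 6066) = √(-234/2335 - 6066) = √(-14164344/2335) = 6*I*√918715090/2335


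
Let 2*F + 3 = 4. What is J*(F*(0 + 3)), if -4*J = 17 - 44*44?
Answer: 5757/8 ≈ 719.63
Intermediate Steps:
F = ½ (F = -3/2 + (½)*4 = -3/2 + 2 = ½ ≈ 0.50000)
J = 1919/4 (J = -(17 - 44*44)/4 = -(17 - 1936)/4 = -¼*(-1919) = 1919/4 ≈ 479.75)
J*(F*(0 + 3)) = 1919*((0 + 3)/2)/4 = 1919*((½)*3)/4 = (1919/4)*(3/2) = 5757/8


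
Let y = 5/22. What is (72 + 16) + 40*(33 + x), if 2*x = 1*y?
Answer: 15538/11 ≈ 1412.5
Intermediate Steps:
y = 5/22 (y = 5*(1/22) = 5/22 ≈ 0.22727)
x = 5/44 (x = (1*(5/22))/2 = (½)*(5/22) = 5/44 ≈ 0.11364)
(72 + 16) + 40*(33 + x) = (72 + 16) + 40*(33 + 5/44) = 88 + 40*(1457/44) = 88 + 14570/11 = 15538/11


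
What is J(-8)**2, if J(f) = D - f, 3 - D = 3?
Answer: 64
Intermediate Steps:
D = 0 (D = 3 - 1*3 = 3 - 3 = 0)
J(f) = -f (J(f) = 0 - f = -f)
J(-8)**2 = (-1*(-8))**2 = 8**2 = 64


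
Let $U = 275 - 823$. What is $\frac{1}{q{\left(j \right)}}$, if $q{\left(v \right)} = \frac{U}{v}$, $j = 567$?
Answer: $- \frac{567}{548} \approx -1.0347$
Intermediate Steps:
$U = -548$ ($U = 275 - 823 = -548$)
$q{\left(v \right)} = - \frac{548}{v}$
$\frac{1}{q{\left(j \right)}} = \frac{1}{\left(-548\right) \frac{1}{567}} = \frac{1}{- \frac{548}{567}} = - \frac{567}{548}$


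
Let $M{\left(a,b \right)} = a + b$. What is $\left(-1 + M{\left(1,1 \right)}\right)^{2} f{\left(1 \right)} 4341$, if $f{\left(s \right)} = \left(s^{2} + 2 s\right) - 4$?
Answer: $-4341$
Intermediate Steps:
$f{\left(s \right)} = -4 + s^{2} + 2 s$
$\left(-1 + M{\left(1,1 \right)}\right)^{2} f{\left(1 \right)} 4341 = \left(-1 + \left(1 + 1\right)\right)^{2} \left(-4 + 1^{2} + 2 \cdot 1\right) 4341 = \left(-1 + 2\right)^{2} \left(-4 + 1 + 2\right) 4341 = 1^{2} \left(-1\right) 4341 = 1 \left(-1\right) 4341 = \left(-1\right) 4341 = -4341$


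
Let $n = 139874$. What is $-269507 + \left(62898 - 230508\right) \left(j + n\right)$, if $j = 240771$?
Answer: $-63800177957$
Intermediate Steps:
$-269507 + \left(62898 - 230508\right) \left(j + n\right) = -269507 + \left(62898 - 230508\right) \left(240771 + 139874\right) = -269507 - 63799908450 = -63800177957$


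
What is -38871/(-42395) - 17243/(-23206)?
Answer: 1633057411/983818370 ≈ 1.6599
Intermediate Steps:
-38871/(-42395) - 17243/(-23206) = -38871*(-1/42395) - 17243*(-1/23206) = 38871/42395 + 17243/23206 = 1633057411/983818370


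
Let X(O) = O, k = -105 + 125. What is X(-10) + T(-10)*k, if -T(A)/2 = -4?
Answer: 150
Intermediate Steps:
T(A) = 8 (T(A) = -2*(-4) = 8)
k = 20
X(-10) + T(-10)*k = -10 + 8*20 = -10 + 160 = 150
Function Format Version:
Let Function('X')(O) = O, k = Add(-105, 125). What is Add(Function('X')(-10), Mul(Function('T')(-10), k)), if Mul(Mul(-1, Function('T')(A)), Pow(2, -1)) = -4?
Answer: 150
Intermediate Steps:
Function('T')(A) = 8 (Function('T')(A) = Mul(-2, -4) = 8)
k = 20
Add(Function('X')(-10), Mul(Function('T')(-10), k)) = Add(-10, Mul(8, 20)) = Add(-10, 160) = 150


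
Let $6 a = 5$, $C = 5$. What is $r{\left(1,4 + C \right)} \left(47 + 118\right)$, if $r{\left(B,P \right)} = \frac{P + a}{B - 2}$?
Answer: $- \frac{3245}{2} \approx -1622.5$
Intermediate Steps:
$a = \frac{5}{6}$ ($a = \frac{1}{6} \cdot 5 = \frac{5}{6} \approx 0.83333$)
$r{\left(B,P \right)} = \frac{\frac{5}{6} + P}{-2 + B}$ ($r{\left(B,P \right)} = \frac{P + \frac{5}{6}}{B - 2} = \frac{\frac{5}{6} + P}{-2 + B}$)
$r{\left(1,4 + C \right)} \left(47 + 118\right) = \frac{\frac{5}{6} + \left(4 + 5\right)}{-2 + 1} \left(47 + 118\right) = \frac{\frac{5}{6} + 9}{-1} \cdot 165 = \left(-1\right) \frac{59}{6} \cdot 165 = \left(- \frac{59}{6}\right) 165 = - \frac{3245}{2}$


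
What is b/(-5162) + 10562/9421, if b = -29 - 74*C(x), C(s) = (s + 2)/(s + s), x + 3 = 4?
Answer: 27919992/24315601 ≈ 1.1482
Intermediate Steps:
x = 1 (x = -3 + 4 = 1)
C(s) = (2 + s)/(2*s) (C(s) = (2 + s)/((2*s)) = (2 + s)*(1/(2*s)) = (2 + s)/(2*s))
b = -140 (b = -29 - 37*(2 + 1)/1 = -29 - 37*3 = -29 - 74*3/2 = -29 - 111 = -140)
b/(-5162) + 10562/9421 = -140/(-5162) + 10562/9421 = -140*(-1/5162) + 10562*(1/9421) = 70/2581 + 10562/9421 = 27919992/24315601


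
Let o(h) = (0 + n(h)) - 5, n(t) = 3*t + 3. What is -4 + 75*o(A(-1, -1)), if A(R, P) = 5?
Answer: 971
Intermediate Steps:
n(t) = 3 + 3*t
o(h) = -2 + 3*h (o(h) = (0 + (3 + 3*h)) - 5 = (3 + 3*h) - 5 = -2 + 3*h)
-4 + 75*o(A(-1, -1)) = -4 + 75*(-2 + 3*5) = -4 + 75*(-2 + 15) = -4 + 75*13 = -4 + 975 = 971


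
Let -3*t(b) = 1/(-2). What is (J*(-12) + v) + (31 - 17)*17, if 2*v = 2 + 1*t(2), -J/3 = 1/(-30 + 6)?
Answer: 2851/12 ≈ 237.58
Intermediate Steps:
t(b) = ⅙ (t(b) = -⅓/(-2) = -⅓*(-½) = ⅙)
J = ⅛ (J = -3/(-30 + 6) = -3/(-24) = -3*(-1/24) = ⅛ ≈ 0.12500)
v = 13/12 (v = (2 + 1*(⅙))/2 = (2 + ⅙)/2 = (½)*(13/6) = 13/12 ≈ 1.0833)
(J*(-12) + v) + (31 - 17)*17 = ((⅛)*(-12) + 13/12) + (31 - 17)*17 = (-3/2 + 13/12) + 14*17 = -5/12 + 238 = 2851/12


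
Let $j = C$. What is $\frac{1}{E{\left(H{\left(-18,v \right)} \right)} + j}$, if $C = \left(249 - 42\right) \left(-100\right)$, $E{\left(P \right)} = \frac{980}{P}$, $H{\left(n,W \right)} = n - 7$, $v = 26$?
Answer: $- \frac{5}{103696} \approx -4.8218 \cdot 10^{-5}$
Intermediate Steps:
$H{\left(n,W \right)} = -7 + n$
$C = -20700$ ($C = 207 \left(-100\right) = -20700$)
$j = -20700$
$\frac{1}{E{\left(H{\left(-18,v \right)} \right)} + j} = \frac{1}{\frac{980}{-7 - 18} - 20700} = \frac{1}{\frac{980}{-25} - 20700} = \frac{1}{980 \left(- \frac{1}{25}\right) - 20700} = \frac{1}{- \frac{196}{5} - 20700} = \frac{1}{- \frac{103696}{5}} = - \frac{5}{103696}$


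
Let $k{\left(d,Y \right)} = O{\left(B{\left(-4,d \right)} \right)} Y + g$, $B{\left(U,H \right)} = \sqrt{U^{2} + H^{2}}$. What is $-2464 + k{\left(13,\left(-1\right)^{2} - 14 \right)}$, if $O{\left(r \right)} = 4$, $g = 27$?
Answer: $-2489$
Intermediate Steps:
$B{\left(U,H \right)} = \sqrt{H^{2} + U^{2}}$
$k{\left(d,Y \right)} = 27 + 4 Y$ ($k{\left(d,Y \right)} = 4 Y + 27 = 27 + 4 Y$)
$-2464 + k{\left(13,\left(-1\right)^{2} - 14 \right)} = -2464 + \left(27 + 4 \left(\left(-1\right)^{2} - 14\right)\right) = -2464 + \left(27 + 4 \left(1 - 14\right)\right) = -2464 + \left(27 + 4 \left(-13\right)\right) = -2464 + \left(27 - 52\right) = -2464 - 25 = -2489$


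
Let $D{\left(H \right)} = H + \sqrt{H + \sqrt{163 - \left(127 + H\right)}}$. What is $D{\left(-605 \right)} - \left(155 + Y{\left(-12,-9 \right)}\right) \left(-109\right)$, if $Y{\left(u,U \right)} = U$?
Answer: $15309 + \sqrt{-605 + \sqrt{641}} \approx 15309.0 + 24.077 i$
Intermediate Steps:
$D{\left(H \right)} = H + \sqrt{H + \sqrt{36 - H}}$
$D{\left(-605 \right)} - \left(155 + Y{\left(-12,-9 \right)}\right) \left(-109\right) = \left(-605 + \sqrt{-605 + \sqrt{36 - -605}}\right) - \left(155 - 9\right) \left(-109\right) = \left(-605 + \sqrt{-605 + \sqrt{36 + 605}}\right) - 146 \left(-109\right) = \left(-605 + \sqrt{-605 + \sqrt{641}}\right) - -15914 = \left(-605 + \sqrt{-605 + \sqrt{641}}\right) + 15914 = 15309 + \sqrt{-605 + \sqrt{641}}$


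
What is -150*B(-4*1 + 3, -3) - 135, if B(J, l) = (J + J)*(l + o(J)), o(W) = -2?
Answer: -1635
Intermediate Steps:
B(J, l) = 2*J*(-2 + l) (B(J, l) = (J + J)*(l - 2) = (2*J)*(-2 + l) = 2*J*(-2 + l))
-150*B(-4*1 + 3, -3) - 135 = -300*(-4*1 + 3)*(-2 - 3) - 135 = -300*(-4 + 3)*(-5) - 135 = -300*(-1)*(-5) - 135 = -150*10 - 135 = -1500 - 135 = -1635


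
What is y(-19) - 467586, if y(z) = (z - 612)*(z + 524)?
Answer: -786241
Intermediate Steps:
y(z) = (-612 + z)*(524 + z)
y(-19) - 467586 = (-320688 + (-19)² - 88*(-19)) - 467586 = (-320688 + 361 + 1672) - 467586 = -318655 - 467586 = -786241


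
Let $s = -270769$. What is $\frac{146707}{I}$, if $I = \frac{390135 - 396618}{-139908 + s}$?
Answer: $\frac{60249190639}{6483} \approx 9.2934 \cdot 10^{6}$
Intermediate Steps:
$I = \frac{6483}{410677}$ ($I = \frac{390135 - 396618}{-139908 - 270769} = - \frac{6483}{-410677} = \left(-6483\right) \left(- \frac{1}{410677}\right) = \frac{6483}{410677} \approx 0.015786$)
$\frac{146707}{I} = \frac{146707}{\frac{6483}{410677}} = 146707 \cdot \frac{410677}{6483} = \frac{60249190639}{6483}$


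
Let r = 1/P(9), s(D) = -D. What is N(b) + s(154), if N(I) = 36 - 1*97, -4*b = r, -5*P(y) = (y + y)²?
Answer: -215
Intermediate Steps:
P(y) = -4*y²/5 (P(y) = -(y + y)²/5 = -4*y²/5)
r = -5/324 (r = 1/(-⅘*9²) = 1/(-⅘*81) = 1/(-324/5) = -5/324 ≈ -0.015432)
b = 5/1296 (b = -¼*(-5/324) = 5/1296 ≈ 0.0038580)
N(I) = -61 (N(I) = 36 - 97 = -61)
N(b) + s(154) = -61 - 1*154 = -61 - 154 = -215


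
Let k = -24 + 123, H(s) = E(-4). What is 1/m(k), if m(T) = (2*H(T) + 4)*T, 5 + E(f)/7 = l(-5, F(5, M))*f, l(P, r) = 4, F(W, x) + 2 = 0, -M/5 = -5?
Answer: -1/28710 ≈ -3.4831e-5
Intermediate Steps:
M = 25 (M = -5*(-5) = 25)
F(W, x) = -2 (F(W, x) = -2 + 0 = -2)
E(f) = -35 + 28*f (E(f) = -35 + 7*(4*f) = -35 + 28*f)
H(s) = -147 (H(s) = -35 + 28*(-4) = -35 - 112 = -147)
k = 99
m(T) = -290*T (m(T) = (2*(-147) + 4)*T = (-294 + 4)*T = -290*T)
1/m(k) = 1/(-290*99) = 1/(-28710) = -1/28710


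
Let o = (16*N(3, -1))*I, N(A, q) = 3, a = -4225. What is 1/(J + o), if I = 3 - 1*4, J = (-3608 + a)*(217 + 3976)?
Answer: -1/32843817 ≈ -3.0447e-8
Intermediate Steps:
J = -32843769 (J = (-3608 - 4225)*(217 + 3976) = -7833*4193 = -32843769)
I = -1 (I = 3 - 4 = -1)
o = -48 (o = (16*3)*(-1) = 48*(-1) = -48)
1/(J + o) = 1/(-32843769 - 48) = 1/(-32843817) = -1/32843817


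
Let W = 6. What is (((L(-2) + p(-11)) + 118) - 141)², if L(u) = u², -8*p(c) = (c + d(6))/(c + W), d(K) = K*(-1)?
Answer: 603729/1600 ≈ 377.33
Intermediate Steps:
d(K) = -K
p(c) = -(-6 + c)/(8*(6 + c)) (p(c) = -(c - 1*6)/(8*(c + 6)) = -(c - 6)/(8*(6 + c)) = -(-6 + c)/(8*(6 + c)))
(((L(-2) + p(-11)) + 118) - 141)² = ((((-2)² + (6 - 1*(-11))/(8*(6 - 11))) + 118) - 141)² = (((4 + (⅛)*(6 + 11)/(-5)) + 118) - 141)² = (((4 + (⅛)*(-⅕)*17) + 118) - 141)² = (((4 - 17/40) + 118) - 141)² = ((143/40 + 118) - 141)² = (4863/40 - 141)² = (-777/40)² = 603729/1600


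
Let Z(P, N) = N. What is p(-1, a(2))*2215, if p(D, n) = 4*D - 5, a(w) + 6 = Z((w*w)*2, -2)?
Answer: -19935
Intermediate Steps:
a(w) = -8 (a(w) = -6 - 2 = -8)
p(D, n) = -5 + 4*D
p(-1, a(2))*2215 = (-5 + 4*(-1))*2215 = (-5 - 4)*2215 = -9*2215 = -19935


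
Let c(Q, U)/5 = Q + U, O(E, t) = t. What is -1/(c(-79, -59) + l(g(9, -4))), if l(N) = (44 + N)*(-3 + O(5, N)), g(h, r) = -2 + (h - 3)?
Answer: 1/642 ≈ 0.0015576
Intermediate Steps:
g(h, r) = -5 + h (g(h, r) = -2 + (-3 + h) = -5 + h)
c(Q, U) = 5*Q + 5*U (c(Q, U) = 5*(Q + U) = 5*Q + 5*U)
l(N) = (-3 + N)*(44 + N) (l(N) = (44 + N)*(-3 + N) = (-3 + N)*(44 + N))
-1/(c(-79, -59) + l(g(9, -4))) = -1/((5*(-79) + 5*(-59)) + (-132 + (-5 + 9)**2 + 41*(-5 + 9))) = -1/((-395 - 295) + (-132 + 4**2 + 41*4)) = -1/(-690 + (-132 + 16 + 164)) = -1/(-690 + 48) = -1/(-642) = -1*(-1/642) = 1/642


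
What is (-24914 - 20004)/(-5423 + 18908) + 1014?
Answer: 13628872/13485 ≈ 1010.7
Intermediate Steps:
(-24914 - 20004)/(-5423 + 18908) + 1014 = -44918/13485 + 1014 = 13628872/13485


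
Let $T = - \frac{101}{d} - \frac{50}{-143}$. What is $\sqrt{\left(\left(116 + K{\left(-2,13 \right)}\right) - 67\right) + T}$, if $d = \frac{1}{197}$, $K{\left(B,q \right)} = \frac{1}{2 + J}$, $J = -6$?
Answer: $\frac{i \sqrt{1623478857}}{286} \approx 140.88 i$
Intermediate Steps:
$K{\left(B,q \right)} = - \frac{1}{4}$ ($K{\left(B,q \right)} = \frac{1}{2 - 6} = \frac{1}{-4} = - \frac{1}{4}$)
$d = \frac{1}{197} \approx 0.0050761$
$T = - \frac{2845221}{143}$ ($T = - 101 \frac{1}{\frac{1}{197}} - \frac{50}{-143} = \left(-101\right) 197 - - \frac{50}{143} = -19897 + \frac{50}{143} = - \frac{2845221}{143} \approx -19897.0$)
$\sqrt{\left(\left(116 + K{\left(-2,13 \right)}\right) - 67\right) + T} = \sqrt{\left(\left(116 - \frac{1}{4}\right) - 67\right) - \frac{2845221}{143}} = \sqrt{\left(\frac{463}{4} - 67\right) - \frac{2845221}{143}} = \sqrt{\frac{195}{4} - \frac{2845221}{143}} = \sqrt{- \frac{11352999}{572}} = \frac{i \sqrt{1623478857}}{286}$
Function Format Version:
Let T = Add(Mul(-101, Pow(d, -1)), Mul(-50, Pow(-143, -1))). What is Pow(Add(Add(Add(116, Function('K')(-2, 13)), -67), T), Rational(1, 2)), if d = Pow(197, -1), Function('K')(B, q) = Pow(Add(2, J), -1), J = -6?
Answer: Mul(Rational(1, 286), I, Pow(1623478857, Rational(1, 2))) ≈ Mul(140.88, I)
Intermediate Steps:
Function('K')(B, q) = Rational(-1, 4) (Function('K')(B, q) = Pow(Add(2, -6), -1) = Pow(-4, -1) = Rational(-1, 4))
d = Rational(1, 197) ≈ 0.0050761
T = Rational(-2845221, 143) (T = Add(Mul(-101, Pow(Rational(1, 197), -1)), Mul(-50, Pow(-143, -1))) = Add(Mul(-101, 197), Mul(-50, Rational(-1, 143))) = Add(-19897, Rational(50, 143)) = Rational(-2845221, 143) ≈ -19897.)
Pow(Add(Add(Add(116, Function('K')(-2, 13)), -67), T), Rational(1, 2)) = Pow(Add(Add(Add(116, Rational(-1, 4)), -67), Rational(-2845221, 143)), Rational(1, 2)) = Pow(Add(Add(Rational(463, 4), -67), Rational(-2845221, 143)), Rational(1, 2)) = Pow(Add(Rational(195, 4), Rational(-2845221, 143)), Rational(1, 2)) = Pow(Rational(-11352999, 572), Rational(1, 2)) = Mul(Rational(1, 286), I, Pow(1623478857, Rational(1, 2)))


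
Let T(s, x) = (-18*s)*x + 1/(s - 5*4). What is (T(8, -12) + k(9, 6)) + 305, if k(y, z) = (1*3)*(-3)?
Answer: 24287/12 ≈ 2023.9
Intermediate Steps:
k(y, z) = -9 (k(y, z) = 3*(-3) = -9)
T(s, x) = 1/(-20 + s) - 18*s*x (T(s, x) = -18*s*x + 1/(s - 20) = -18*s*x + 1/(-20 + s) = 1/(-20 + s) - 18*s*x)
(T(8, -12) + k(9, 6)) + 305 = ((1 - 18*(-12)*8**2 + 360*8*(-12))/(-20 + 8) - 9) + 305 = ((1 - 18*(-12)*64 - 34560)/(-12) - 9) + 305 = (-(1 + 13824 - 34560)/12 - 9) + 305 = (-1/12*(-20735) - 9) + 305 = (20735/12 - 9) + 305 = 20627/12 + 305 = 24287/12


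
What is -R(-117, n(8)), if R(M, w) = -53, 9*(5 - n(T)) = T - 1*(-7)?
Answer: 53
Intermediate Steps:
n(T) = 38/9 - T/9 (n(T) = 5 - (T - 1*(-7))/9 = 5 - (T + 7)/9 = 5 - (7 + T)/9 = 5 + (-7/9 - T/9) = 38/9 - T/9)
-R(-117, n(8)) = -1*(-53) = 53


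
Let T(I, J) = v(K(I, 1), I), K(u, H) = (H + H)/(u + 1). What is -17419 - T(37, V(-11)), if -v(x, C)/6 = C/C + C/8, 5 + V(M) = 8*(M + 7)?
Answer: -69541/4 ≈ -17385.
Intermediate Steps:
V(M) = 51 + 8*M (V(M) = -5 + 8*(M + 7) = -5 + 8*(7 + M) = -5 + (56 + 8*M) = 51 + 8*M)
K(u, H) = 2*H/(1 + u) (K(u, H) = (2*H)/(1 + u) = 2*H/(1 + u))
v(x, C) = -6 - 3*C/4 (v(x, C) = -6*(C/C + C/8) = -6*(1 + C*(⅛)) = -6*(1 + C/8) = -6 - 3*C/4)
T(I, J) = -6 - 3*I/4
-17419 - T(37, V(-11)) = -17419 - (-6 - ¾*37) = -17419 - (-6 - 111/4) = -17419 - 1*(-135/4) = -17419 + 135/4 = -69541/4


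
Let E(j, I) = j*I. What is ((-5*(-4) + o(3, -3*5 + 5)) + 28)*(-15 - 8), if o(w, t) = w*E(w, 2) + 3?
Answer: -1587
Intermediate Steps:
E(j, I) = I*j
o(w, t) = 3 + 2*w² (o(w, t) = w*(2*w) + 3 = 2*w² + 3 = 3 + 2*w²)
((-5*(-4) + o(3, -3*5 + 5)) + 28)*(-15 - 8) = ((-5*(-4) + (3 + 2*3²)) + 28)*(-15 - 8) = ((20 + (3 + 2*9)) + 28)*(-23) = ((20 + (3 + 18)) + 28)*(-23) = ((20 + 21) + 28)*(-23) = (41 + 28)*(-23) = 69*(-23) = -1587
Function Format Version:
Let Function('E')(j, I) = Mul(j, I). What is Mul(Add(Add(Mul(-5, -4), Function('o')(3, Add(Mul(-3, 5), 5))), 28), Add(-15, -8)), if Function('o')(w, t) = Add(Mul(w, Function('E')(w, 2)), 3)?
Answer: -1587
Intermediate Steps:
Function('E')(j, I) = Mul(I, j)
Function('o')(w, t) = Add(3, Mul(2, Pow(w, 2))) (Function('o')(w, t) = Add(Mul(w, Mul(2, w)), 3) = Add(Mul(2, Pow(w, 2)), 3) = Add(3, Mul(2, Pow(w, 2))))
Mul(Add(Add(Mul(-5, -4), Function('o')(3, Add(Mul(-3, 5), 5))), 28), Add(-15, -8)) = Mul(Add(Add(Mul(-5, -4), Add(3, Mul(2, Pow(3, 2)))), 28), Add(-15, -8)) = Mul(Add(Add(20, Add(3, Mul(2, 9))), 28), -23) = Mul(Add(Add(20, Add(3, 18)), 28), -23) = Mul(Add(Add(20, 21), 28), -23) = Mul(Add(41, 28), -23) = Mul(69, -23) = -1587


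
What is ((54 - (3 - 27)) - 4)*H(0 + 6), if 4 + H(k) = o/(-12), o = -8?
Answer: -740/3 ≈ -246.67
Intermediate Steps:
H(k) = -10/3 (H(k) = -4 - 8/(-12) = -4 - 8*(-1/12) = -4 + 2/3 = -10/3)
((54 - (3 - 27)) - 4)*H(0 + 6) = ((54 - (3 - 27)) - 4)*(-10/3) = ((54 - 1*(-24)) - 4)*(-10/3) = ((54 + 24) - 4)*(-10/3) = (78 - 4)*(-10/3) = 74*(-10/3) = -740/3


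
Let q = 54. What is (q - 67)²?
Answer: 169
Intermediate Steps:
(q - 67)² = (54 - 67)² = (-13)² = 169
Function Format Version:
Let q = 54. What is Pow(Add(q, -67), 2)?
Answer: 169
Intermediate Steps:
Pow(Add(q, -67), 2) = Pow(Add(54, -67), 2) = Pow(-13, 2) = 169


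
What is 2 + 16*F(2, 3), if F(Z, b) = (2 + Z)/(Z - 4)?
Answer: -30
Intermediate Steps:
F(Z, b) = (2 + Z)/(-4 + Z)
2 + 16*F(2, 3) = 2 + 16*((2 + 2)/(-4 + 2)) = 2 + 16*(4/(-2)) = 2 + 16*(-½*4) = 2 + 16*(-2) = 2 - 32 = -30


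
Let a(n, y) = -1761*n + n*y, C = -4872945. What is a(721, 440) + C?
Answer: -5825386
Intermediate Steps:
a(721, 440) + C = 721*(-1761 + 440) - 4872945 = 721*(-1321) - 4872945 = -952441 - 4872945 = -5825386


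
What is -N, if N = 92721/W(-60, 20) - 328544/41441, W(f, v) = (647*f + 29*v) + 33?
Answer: 16395131569/1583336287 ≈ 10.355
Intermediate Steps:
W(f, v) = 33 + 29*v + 647*f (W(f, v) = (29*v + 647*f) + 33 = 33 + 29*v + 647*f)
N = -16395131569/1583336287 (N = 92721/(33 + 29*20 + 647*(-60)) - 328544/41441 = 92721/(33 + 580 - 38820) - 328544*1/41441 = 92721/(-38207) - 328544/41441 = 92721*(-1/38207) - 328544/41441 = -92721/38207 - 328544/41441 = -16395131569/1583336287 ≈ -10.355)
-N = -1*(-16395131569/1583336287) = 16395131569/1583336287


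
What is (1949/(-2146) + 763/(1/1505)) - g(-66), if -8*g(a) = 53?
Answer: 9857185033/8584 ≈ 1.1483e+6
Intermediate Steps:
g(a) = -53/8 (g(a) = -⅛*53 = -53/8)
(1949/(-2146) + 763/(1/1505)) - g(-66) = (1949/(-2146) + 763/(1/1505)) - 1*(-53/8) = (1949*(-1/2146) + 763/(1/1505)) + 53/8 = (-1949/2146 + 763*1505) + 53/8 = (-1949/2146 + 1148315) + 53/8 = 2464282041/2146 + 53/8 = 9857185033/8584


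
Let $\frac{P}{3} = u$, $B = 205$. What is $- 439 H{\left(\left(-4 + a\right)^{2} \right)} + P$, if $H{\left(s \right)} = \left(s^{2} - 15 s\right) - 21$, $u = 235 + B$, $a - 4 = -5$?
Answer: $-99211$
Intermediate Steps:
$a = -1$ ($a = 4 - 5 = -1$)
$u = 440$ ($u = 235 + 205 = 440$)
$P = 1320$ ($P = 3 \cdot 440 = 1320$)
$H{\left(s \right)} = -21 + s^{2} - 15 s$
$- 439 H{\left(\left(-4 + a\right)^{2} \right)} + P = - 439 \left(-21 + \left(\left(-4 - 1\right)^{2}\right)^{2} - 15 \left(-4 - 1\right)^{2}\right) + 1320 = - 439 \left(-21 + \left(\left(-5\right)^{2}\right)^{2} - 15 \left(-5\right)^{2}\right) + 1320 = - 439 \left(-21 + 25^{2} - 375\right) + 1320 = - 439 \left(-21 + 625 - 375\right) + 1320 = \left(-439\right) 229 + 1320 = -100531 + 1320 = -99211$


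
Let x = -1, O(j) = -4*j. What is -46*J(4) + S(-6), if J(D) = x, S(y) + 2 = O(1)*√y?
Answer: 44 - 4*I*√6 ≈ 44.0 - 9.798*I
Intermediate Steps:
S(y) = -2 - 4*√y (S(y) = -2 + (-4*1)*√y = -2 - 4*√y)
J(D) = -1
-46*J(4) + S(-6) = -46*(-1) + (-2 - 4*I*√6) = 46 + (-2 - 4*I*√6) = 44 - 4*I*√6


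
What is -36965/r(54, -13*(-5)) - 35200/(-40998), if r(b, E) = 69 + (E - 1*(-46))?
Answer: -50305169/245988 ≈ -204.50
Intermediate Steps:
r(b, E) = 115 + E (r(b, E) = 69 + (E + 46) = 69 + (46 + E) = 115 + E)
-36965/r(54, -13*(-5)) - 35200/(-40998) = -36965/(115 - 13*(-5)) - 35200/(-40998) = -36965/(115 + 65) - 35200*(-1/40998) = -36965/180 + 17600/20499 = -36965*1/180 + 17600/20499 = -7393/36 + 17600/20499 = -50305169/245988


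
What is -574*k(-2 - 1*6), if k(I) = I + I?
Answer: 9184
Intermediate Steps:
k(I) = 2*I
-574*k(-2 - 1*6) = -1148*(-2 - 1*6) = -1148*(-2 - 6) = -1148*(-8) = -574*(-16) = 9184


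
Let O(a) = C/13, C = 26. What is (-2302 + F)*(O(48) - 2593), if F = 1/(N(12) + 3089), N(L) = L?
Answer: 18495856091/3101 ≈ 5.9645e+6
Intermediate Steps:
O(a) = 2 (O(a) = 26/13 = 26*(1/13) = 2)
F = 1/3101 (F = 1/(12 + 3089) = 1/3101 ≈ 0.00032248)
(-2302 + F)*(O(48) - 2593) = (-2302 + 1/3101)*(2 - 2593) = -7138501/3101*(-2591) = 18495856091/3101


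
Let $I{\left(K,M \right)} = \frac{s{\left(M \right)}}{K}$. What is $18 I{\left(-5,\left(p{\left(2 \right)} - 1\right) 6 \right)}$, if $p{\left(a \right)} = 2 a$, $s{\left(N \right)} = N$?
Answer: $- \frac{324}{5} \approx -64.8$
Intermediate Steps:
$I{\left(K,M \right)} = \frac{M}{K}$
$18 I{\left(-5,\left(p{\left(2 \right)} - 1\right) 6 \right)} = 18 \frac{\left(2 \cdot 2 - 1\right) 6}{-5} = 18 \left(4 - 1\right) 6 \left(- \frac{1}{5}\right) = 18 \cdot 3 \cdot 6 \left(- \frac{1}{5}\right) = 18 \cdot 18 \left(- \frac{1}{5}\right) = 18 \left(- \frac{18}{5}\right) = - \frac{324}{5}$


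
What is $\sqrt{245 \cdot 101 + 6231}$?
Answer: $176$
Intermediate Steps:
$\sqrt{245 \cdot 101 + 6231} = \sqrt{24745 + 6231} = \sqrt{30976} = 176$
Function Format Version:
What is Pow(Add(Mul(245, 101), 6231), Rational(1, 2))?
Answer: 176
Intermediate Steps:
Pow(Add(Mul(245, 101), 6231), Rational(1, 2)) = Pow(Add(24745, 6231), Rational(1, 2)) = Pow(30976, Rational(1, 2)) = 176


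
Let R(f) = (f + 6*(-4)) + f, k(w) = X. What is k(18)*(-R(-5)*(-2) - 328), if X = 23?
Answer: -9108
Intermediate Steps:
k(w) = 23
R(f) = -24 + 2*f (R(f) = (f - 24) + f = (-24 + f) + f = -24 + 2*f)
k(18)*(-R(-5)*(-2) - 328) = 23*(-(-24 + 2*(-5))*(-2) - 328) = 23*(-(-24 - 10)*(-2) - 328) = 23*(-1*(-34)*(-2) - 328) = 23*(34*(-2) - 328) = 23*(-68 - 328) = 23*(-396) = -9108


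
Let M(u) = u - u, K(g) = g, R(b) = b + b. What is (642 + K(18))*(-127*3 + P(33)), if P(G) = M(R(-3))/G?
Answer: -251460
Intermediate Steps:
R(b) = 2*b
M(u) = 0
P(G) = 0 (P(G) = 0/G = 0)
(642 + K(18))*(-127*3 + P(33)) = (642 + 18)*(-127*3 + 0) = 660*(-381 + 0) = 660*(-381) = -251460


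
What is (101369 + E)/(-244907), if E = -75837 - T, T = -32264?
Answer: -57796/244907 ≈ -0.23599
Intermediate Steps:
E = -43573 (E = -75837 - 1*(-32264) = -75837 + 32264 = -43573)
(101369 + E)/(-244907) = (101369 - 43573)/(-244907) = 57796*(-1/244907) = -57796/244907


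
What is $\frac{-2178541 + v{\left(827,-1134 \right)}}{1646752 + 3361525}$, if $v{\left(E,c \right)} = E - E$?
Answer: $- \frac{2178541}{5008277} \approx -0.43499$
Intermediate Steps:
$v{\left(E,c \right)} = 0$
$\frac{-2178541 + v{\left(827,-1134 \right)}}{1646752 + 3361525} = \frac{-2178541 + 0}{1646752 + 3361525} = - \frac{2178541}{5008277}$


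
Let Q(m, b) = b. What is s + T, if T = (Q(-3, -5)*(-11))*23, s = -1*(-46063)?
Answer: 47328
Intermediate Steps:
s = 46063
T = 1265 (T = -5*(-11)*23 = 55*23 = 1265)
s + T = 46063 + 1265 = 47328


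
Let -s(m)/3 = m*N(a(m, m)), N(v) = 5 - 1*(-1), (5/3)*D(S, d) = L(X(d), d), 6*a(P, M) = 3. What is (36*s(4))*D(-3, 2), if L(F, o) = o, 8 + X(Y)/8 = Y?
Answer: -15552/5 ≈ -3110.4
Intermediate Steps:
X(Y) = -64 + 8*Y
a(P, M) = 1/2 (a(P, M) = (1/6)*3 = 1/2)
D(S, d) = 3*d/5
N(v) = 6 (N(v) = 5 + 1 = 6)
s(m) = -18*m (s(m) = -3*m*6 = -18*m)
(36*s(4))*D(-3, 2) = (36*(-18*4))*((3/5)*2) = (36*(-72))*(6/5) = -2592*6/5 = -15552/5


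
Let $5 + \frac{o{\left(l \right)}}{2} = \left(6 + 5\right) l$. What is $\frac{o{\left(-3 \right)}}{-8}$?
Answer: $\frac{19}{2} \approx 9.5$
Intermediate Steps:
$o{\left(l \right)} = -10 + 22 l$ ($o{\left(l \right)} = -10 + 2 \left(6 + 5\right) l = -10 + 2 \cdot 11 l = -10 + 22 l$)
$\frac{o{\left(-3 \right)}}{-8} = \frac{-10 + 22 \left(-3\right)}{-8} = - \frac{-10 - 66}{8} = \left(- \frac{1}{8}\right) \left(-76\right) = \frac{19}{2}$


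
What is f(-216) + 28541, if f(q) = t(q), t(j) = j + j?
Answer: 28109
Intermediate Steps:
t(j) = 2*j
f(q) = 2*q
f(-216) + 28541 = 2*(-216) + 28541 = -432 + 28541 = 28109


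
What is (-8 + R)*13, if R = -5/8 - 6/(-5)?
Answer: -3861/40 ≈ -96.525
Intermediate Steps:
R = 23/40 (R = -5*1/8 - 6*(-1/5) = -5/8 + 6/5 = 23/40 ≈ 0.57500)
(-8 + R)*13 = (-8 + 23/40)*13 = -297/40*13 = -3861/40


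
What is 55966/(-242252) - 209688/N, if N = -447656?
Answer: 1608988855/6777847582 ≈ 0.23739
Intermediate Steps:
55966/(-242252) - 209688/N = 55966/(-242252) - 209688/(-447656) = 55966*(-1/242252) - 209688*(-1/447656) = -27983/121126 + 26211/55957 = 1608988855/6777847582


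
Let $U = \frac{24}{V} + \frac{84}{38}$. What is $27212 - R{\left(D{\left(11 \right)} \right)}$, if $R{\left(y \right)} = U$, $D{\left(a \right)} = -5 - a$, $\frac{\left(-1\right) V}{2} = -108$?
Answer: $\frac{4652855}{171} \approx 27210.0$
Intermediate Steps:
$V = 216$ ($V = \left(-2\right) \left(-108\right) = 216$)
$U = \frac{397}{171}$ ($U = \frac{24}{216} + \frac{84}{38} = 24 \cdot \frac{1}{216} + 84 \cdot \frac{1}{38} = \frac{1}{9} + \frac{42}{19} = \frac{397}{171} \approx 2.3216$)
$R{\left(y \right)} = \frac{397}{171}$
$27212 - R{\left(D{\left(11 \right)} \right)} = 27212 - \frac{397}{171} = \frac{4652855}{171}$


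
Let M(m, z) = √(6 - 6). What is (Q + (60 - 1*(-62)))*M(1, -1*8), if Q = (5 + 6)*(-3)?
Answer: 0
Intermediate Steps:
Q = -33 (Q = 11*(-3) = -33)
M(m, z) = 0 (M(m, z) = √0 = 0)
(Q + (60 - 1*(-62)))*M(1, -1*8) = (-33 + (60 - 1*(-62)))*0 = (-33 + (60 + 62))*0 = (-33 + 122)*0 = 89*0 = 0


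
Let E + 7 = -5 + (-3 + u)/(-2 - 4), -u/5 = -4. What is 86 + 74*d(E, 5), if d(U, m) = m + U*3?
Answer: -2837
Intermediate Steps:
u = 20 (u = -5*(-4) = 20)
E = -89/6 (E = -7 + (-5 + (-3 + 20)/(-2 - 4)) = -7 + (-5 + 17/(-6)) = -7 + (-5 + 17*(-⅙)) = -7 + (-5 - 17/6) = -7 - 47/6 = -89/6 ≈ -14.833)
d(U, m) = m + 3*U
86 + 74*d(E, 5) = 86 + 74*(5 + 3*(-89/6)) = 86 + 74*(5 - 89/2) = 86 + 74*(-79/2) = 86 - 2923 = -2837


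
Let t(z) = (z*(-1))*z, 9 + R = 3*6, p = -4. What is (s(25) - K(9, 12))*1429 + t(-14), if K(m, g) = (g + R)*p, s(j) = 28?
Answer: 159852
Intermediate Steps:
R = 9 (R = -9 + 3*6 = -9 + 18 = 9)
t(z) = -z² (t(z) = (-z)*z = -z²)
K(m, g) = -36 - 4*g (K(m, g) = (g + 9)*(-4) = (9 + g)*(-4) = -36 - 4*g)
(s(25) - K(9, 12))*1429 + t(-14) = (28 - (-36 - 4*12))*1429 - 1*(-14)² = (28 - (-36 - 48))*1429 - 1*196 = (28 - 1*(-84))*1429 - 196 = (28 + 84)*1429 - 196 = 112*1429 - 196 = 160048 - 196 = 159852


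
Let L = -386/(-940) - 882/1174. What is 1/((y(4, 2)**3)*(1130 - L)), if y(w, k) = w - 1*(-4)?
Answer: 137945/79833517824 ≈ 1.7279e-6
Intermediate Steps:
y(w, k) = 4 + w (y(w, k) = w + 4 = 4 + w)
L = -93979/275890 (L = -386*(-1/940) - 882*1/1174 = 193/470 - 441/587 = -93979/275890 ≈ -0.34064)
1/((y(4, 2)**3)*(1130 - L)) = 1/(((4 + 4)**3)*(1130 - 1*(-93979/275890))) = 1/((8**3)*(1130 + 93979/275890)) = 1/(512*(311849679/275890)) = (1/512)*(275890/311849679) = 137945/79833517824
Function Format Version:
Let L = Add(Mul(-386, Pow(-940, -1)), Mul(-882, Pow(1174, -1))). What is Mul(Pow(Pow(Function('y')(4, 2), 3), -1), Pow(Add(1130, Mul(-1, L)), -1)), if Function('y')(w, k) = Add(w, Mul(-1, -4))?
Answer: Rational(137945, 79833517824) ≈ 1.7279e-6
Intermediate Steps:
Function('y')(w, k) = Add(4, w) (Function('y')(w, k) = Add(w, 4) = Add(4, w))
L = Rational(-93979, 275890) (L = Add(Mul(-386, Rational(-1, 940)), Mul(-882, Rational(1, 1174))) = Add(Rational(193, 470), Rational(-441, 587)) = Rational(-93979, 275890) ≈ -0.34064)
Mul(Pow(Pow(Function('y')(4, 2), 3), -1), Pow(Add(1130, Mul(-1, L)), -1)) = Mul(Pow(Pow(Add(4, 4), 3), -1), Pow(Add(1130, Mul(-1, Rational(-93979, 275890))), -1)) = Mul(Pow(Pow(8, 3), -1), Pow(Add(1130, Rational(93979, 275890)), -1)) = Mul(Pow(512, -1), Pow(Rational(311849679, 275890), -1)) = Mul(Rational(1, 512), Rational(275890, 311849679)) = Rational(137945, 79833517824)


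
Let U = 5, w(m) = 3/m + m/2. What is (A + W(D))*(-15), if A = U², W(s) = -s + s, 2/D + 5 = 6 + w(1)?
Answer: -375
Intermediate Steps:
w(m) = m/2 + 3/m (w(m) = 3/m + m*(½) = 3/m + m/2 = m/2 + 3/m)
D = 4/9 (D = 2/(-5 + (6 + ((½)*1 + 3/1))) = 2/(-5 + (6 + (½ + 3*1))) = 2/(-5 + (6 + (½ + 3))) = 2/(-5 + (6 + 7/2)) = 2/(-5 + 19/2) = 2/(9/2) = 2*(2/9) = 4/9 ≈ 0.44444)
W(s) = 0
A = 25 (A = 5² = 25)
(A + W(D))*(-15) = (25 + 0)*(-15) = 25*(-15) = -375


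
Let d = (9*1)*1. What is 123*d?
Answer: 1107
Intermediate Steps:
d = 9 (d = 9*1 = 9)
123*d = 123*9 = 1107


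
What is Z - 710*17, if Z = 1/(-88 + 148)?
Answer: -724199/60 ≈ -12070.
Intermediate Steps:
Z = 1/60 ≈ 0.016667
Z - 710*17 = 1/60 - 710*17 = 1/60 - 142*85 = 1/60 - 12070 = -724199/60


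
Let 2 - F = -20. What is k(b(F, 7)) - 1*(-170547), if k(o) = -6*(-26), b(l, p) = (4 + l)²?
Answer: 170703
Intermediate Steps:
F = 22 (F = 2 - 1*(-20) = 2 + 20 = 22)
k(o) = 156
k(b(F, 7)) - 1*(-170547) = 156 - 1*(-170547) = 156 + 170547 = 170703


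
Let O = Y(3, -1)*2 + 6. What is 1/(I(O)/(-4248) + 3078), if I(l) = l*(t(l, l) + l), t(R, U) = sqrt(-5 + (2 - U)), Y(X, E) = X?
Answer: 25714560/79148544001 + 118*I*sqrt(15)/395742720005 ≈ 0.00032489 + 1.1548e-9*I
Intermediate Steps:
t(R, U) = sqrt(-3 - U)
O = 12 (O = 3*2 + 6 = 6 + 6 = 12)
I(l) = l*(l + sqrt(-3 - l)) (I(l) = l*(sqrt(-3 - l) + l) = l*(l + sqrt(-3 - l)))
1/(I(O)/(-4248) + 3078) = 1/((12*(12 + sqrt(-3 - 1*12)))/(-4248) + 3078) = 1/((12*(12 + sqrt(-3 - 12)))*(-1/4248) + 3078) = 1/((12*(12 + sqrt(-15)))*(-1/4248) + 3078) = 1/((12*(12 + I*sqrt(15)))*(-1/4248) + 3078) = 1/((144 + 12*I*sqrt(15))*(-1/4248) + 3078) = 1/((-2/59 - I*sqrt(15)/354) + 3078) = 1/(181600/59 - I*sqrt(15)/354)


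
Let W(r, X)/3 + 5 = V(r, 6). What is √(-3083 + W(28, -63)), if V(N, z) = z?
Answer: 2*I*√770 ≈ 55.498*I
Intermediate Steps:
W(r, X) = 3 (W(r, X) = -15 + 3*6 = -15 + 18 = 3)
√(-3083 + W(28, -63)) = √(-3083 + 3) = √(-3080) = 2*I*√770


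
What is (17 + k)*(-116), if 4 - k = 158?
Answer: 15892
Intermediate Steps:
k = -154 (k = 4 - 1*158 = 4 - 158 = -154)
(17 + k)*(-116) = (17 - 154)*(-116) = -137*(-116) = 15892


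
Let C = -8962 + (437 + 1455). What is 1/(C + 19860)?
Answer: 1/12790 ≈ 7.8186e-5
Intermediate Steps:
C = -7070 (C = -8962 + 1892 = -7070)
1/(C + 19860) = 1/(-7070 + 19860) = 1/12790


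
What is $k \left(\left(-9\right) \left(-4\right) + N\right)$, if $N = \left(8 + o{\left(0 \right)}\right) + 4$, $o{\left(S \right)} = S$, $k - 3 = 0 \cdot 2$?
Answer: $144$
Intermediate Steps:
$k = 3$ ($k = 3 + 0 \cdot 2 = 3 + 0 = 3$)
$N = 12$ ($N = \left(8 + 0\right) + 4 = 8 + 4 = 12$)
$k \left(\left(-9\right) \left(-4\right) + N\right) = 3 \left(\left(-9\right) \left(-4\right) + 12\right) = 3 \left(36 + 12\right) = 3 \cdot 48 = 144$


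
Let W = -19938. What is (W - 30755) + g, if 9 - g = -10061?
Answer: -40623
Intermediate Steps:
g = 10070 (g = 9 - 1*(-10061) = 9 + 10061 = 10070)
(W - 30755) + g = (-19938 - 30755) + 10070 = -50693 + 10070 = -40623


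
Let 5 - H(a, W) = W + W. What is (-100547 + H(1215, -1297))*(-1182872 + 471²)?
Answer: 94131064388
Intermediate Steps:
H(a, W) = 5 - 2*W (H(a, W) = 5 - (W + W) = 5 - 2*W)
(-100547 + H(1215, -1297))*(-1182872 + 471²) = (-100547 + (5 - 2*(-1297)))*(-1182872 + 471²) = (-100547 + (5 + 2594))*(-1182872 + 221841) = (-100547 + 2599)*(-961031) = -97948*(-961031) = 94131064388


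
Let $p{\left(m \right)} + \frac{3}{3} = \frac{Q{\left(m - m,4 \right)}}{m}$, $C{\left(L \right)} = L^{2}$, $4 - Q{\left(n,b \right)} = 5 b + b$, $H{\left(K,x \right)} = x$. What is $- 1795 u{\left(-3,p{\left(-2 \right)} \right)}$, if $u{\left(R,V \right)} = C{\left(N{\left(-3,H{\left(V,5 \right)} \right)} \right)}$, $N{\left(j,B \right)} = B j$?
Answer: $-403875$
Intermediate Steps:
$Q{\left(n,b \right)} = 4 - 6 b$ ($Q{\left(n,b \right)} = 4 - \left(5 b + b\right) = 4 - 6 b$)
$p{\left(m \right)} = -1 - \frac{20}{m}$ ($p{\left(m \right)} = -1 + \frac{4 - 24}{m} = -1 - \frac{20}{m}$)
$u{\left(R,V \right)} = 225$ ($u{\left(R,V \right)} = \left(5 \left(-3\right)\right)^{2} = \left(-15\right)^{2} = 225$)
$- 1795 u{\left(-3,p{\left(-2 \right)} \right)} = \left(-1795\right) 225 = -403875$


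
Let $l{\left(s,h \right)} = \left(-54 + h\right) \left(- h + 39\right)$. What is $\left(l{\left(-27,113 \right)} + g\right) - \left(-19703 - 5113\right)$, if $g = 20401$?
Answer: $40851$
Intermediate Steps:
$l{\left(s,h \right)} = \left(-54 + h\right) \left(39 - h\right)$
$\left(l{\left(-27,113 \right)} + g\right) - \left(-19703 - 5113\right) = \left(\left(-2106 - 113^{2} + 93 \cdot 113\right) + 20401\right) - \left(-19703 - 5113\right) = \left(\left(-2106 - 12769 + 10509\right) + 20401\right) - \left(-19703 - 5113\right) = \left(\left(-2106 - 12769 + 10509\right) + 20401\right) - -24816 = \left(-4366 + 20401\right) + 24816 = 16035 + 24816 = 40851$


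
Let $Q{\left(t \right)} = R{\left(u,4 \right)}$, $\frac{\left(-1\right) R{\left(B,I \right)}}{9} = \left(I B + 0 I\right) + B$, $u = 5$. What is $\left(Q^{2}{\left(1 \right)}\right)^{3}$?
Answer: $129746337890625$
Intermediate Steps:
$R{\left(B,I \right)} = - 9 B - 9 B I$ ($R{\left(B,I \right)} = - 9 \left(\left(I B + 0 I\right) + B\right) = - 9 \left(\left(B I + 0\right) + B\right) = - 9 \left(B I + B\right) = - 9 \left(B + B I\right) = - 9 B - 9 B I$)
$Q{\left(t \right)} = -225$ ($Q{\left(t \right)} = \left(-9\right) 5 \left(1 + 4\right) = \left(-9\right) 5 \cdot 5 = -225$)
$\left(Q^{2}{\left(1 \right)}\right)^{3} = \left(\left(-225\right)^{2}\right)^{3} = 50625^{3} = 129746337890625$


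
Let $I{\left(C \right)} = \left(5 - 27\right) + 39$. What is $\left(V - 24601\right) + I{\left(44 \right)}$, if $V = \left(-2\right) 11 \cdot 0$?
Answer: $-24584$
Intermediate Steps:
$I{\left(C \right)} = 17$ ($I{\left(C \right)} = -22 + 39 = 17$)
$V = 0$ ($V = \left(-22\right) 0 = 0$)
$\left(V - 24601\right) + I{\left(44 \right)} = \left(0 - 24601\right) + 17 = -24601 + 17 = -24584$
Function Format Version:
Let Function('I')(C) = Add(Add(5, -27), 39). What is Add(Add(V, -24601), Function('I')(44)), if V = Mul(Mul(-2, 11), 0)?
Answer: -24584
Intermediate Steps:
Function('I')(C) = 17 (Function('I')(C) = Add(-22, 39) = 17)
V = 0 (V = Mul(-22, 0) = 0)
Add(Add(V, -24601), Function('I')(44)) = Add(Add(0, -24601), 17) = Add(-24601, 17) = -24584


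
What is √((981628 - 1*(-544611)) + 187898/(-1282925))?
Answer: √100481250884060109/256585 ≈ 1235.4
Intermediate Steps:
√((981628 - 1*(-544611)) + 187898/(-1282925)) = √((981628 + 544611) + 187898*(-1/1282925)) = √(1526239 - 187898/1282925) = √(1958049981177/1282925) = √100481250884060109/256585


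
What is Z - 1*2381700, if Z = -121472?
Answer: -2503172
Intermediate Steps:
Z - 1*2381700 = -121472 - 1*2381700 = -121472 - 2381700 = -2503172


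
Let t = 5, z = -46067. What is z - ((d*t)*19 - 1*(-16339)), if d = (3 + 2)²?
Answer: -64781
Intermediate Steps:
d = 25 (d = 5² = 25)
z - ((d*t)*19 - 1*(-16339)) = -46067 - ((25*5)*19 - 1*(-16339)) = -46067 - (125*19 + 16339) = -46067 - (2375 + 16339) = -46067 - 1*18714 = -46067 - 18714 = -64781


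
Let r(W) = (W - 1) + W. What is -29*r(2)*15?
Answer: -1305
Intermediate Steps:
r(W) = -1 + 2*W (r(W) = (-1 + W) + W = -1 + 2*W)
-29*r(2)*15 = -29*(-1 + 2*2)*15 = -29*(-1 + 4)*15 = -29*3*15 = -87*15 = -1305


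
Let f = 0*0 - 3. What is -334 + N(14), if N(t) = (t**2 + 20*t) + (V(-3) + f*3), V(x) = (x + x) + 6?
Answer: 133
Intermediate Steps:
V(x) = 6 + 2*x (V(x) = 2*x + 6 = 6 + 2*x)
f = -3 (f = 0 - 3 = -3)
N(t) = -9 + t**2 + 20*t (N(t) = (t**2 + 20*t) + ((6 + 2*(-3)) - 3*3) = (t**2 + 20*t) + ((6 - 6) - 9) = (t**2 + 20*t) + (0 - 9) = (t**2 + 20*t) - 9 = -9 + t**2 + 20*t)
-334 + N(14) = -334 + (-9 + 14**2 + 20*14) = -334 + (-9 + 196 + 280) = -334 + 467 = 133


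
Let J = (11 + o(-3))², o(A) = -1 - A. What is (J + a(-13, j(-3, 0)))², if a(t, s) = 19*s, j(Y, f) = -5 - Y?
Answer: 17161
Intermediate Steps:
J = 169 (J = (11 + (-1 - 1*(-3)))² = (11 + (-1 + 3))² = (11 + 2)² = 13² = 169)
(J + a(-13, j(-3, 0)))² = (169 + 19*(-5 - 1*(-3)))² = (169 + 19*(-5 + 3))² = (169 + 19*(-2))² = (169 - 38)² = 131² = 17161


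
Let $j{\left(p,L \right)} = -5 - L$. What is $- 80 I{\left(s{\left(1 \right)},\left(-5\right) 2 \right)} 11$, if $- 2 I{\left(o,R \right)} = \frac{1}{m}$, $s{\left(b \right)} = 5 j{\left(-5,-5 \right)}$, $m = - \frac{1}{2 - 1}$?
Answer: $-440$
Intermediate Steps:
$m = -1$ ($m = - \frac{1}{2 - 1} = - 1^{-1} = \left(-1\right) 1 = -1$)
$s{\left(b \right)} = 0$ ($s{\left(b \right)} = 5 \left(-5 - -5\right) = 5 \left(-5 + 5\right) = 5 \cdot 0 = 0$)
$I{\left(o,R \right)} = \frac{1}{2}$ ($I{\left(o,R \right)} = - \frac{1}{2 \left(-1\right)} = \left(- \frac{1}{2}\right) \left(-1\right) = \frac{1}{2}$)
$- 80 I{\left(s{\left(1 \right)},\left(-5\right) 2 \right)} 11 = \left(-80\right) \frac{1}{2} \cdot 11 = \left(-40\right) 11 = -440$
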